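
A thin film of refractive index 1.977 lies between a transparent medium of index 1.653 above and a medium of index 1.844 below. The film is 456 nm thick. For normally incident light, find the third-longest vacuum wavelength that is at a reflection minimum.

601 nm

Top surface (1.653 → 1.977): reflection off a higher-index medium gives a half-wave phase shift.
Bottom surface (1.977 → 1.844): reflection off a lower-index medium gives no phase shift.
Net: one phase inversion between the two reflected rays.
With one net inversion, destructive interference in reflection requires 2 n t = m λ.
λ = 2 n t / m. The third-longest wavelength is m = 3: λ = 2 × 1.977 × 456 / 3.00 = 601 nm.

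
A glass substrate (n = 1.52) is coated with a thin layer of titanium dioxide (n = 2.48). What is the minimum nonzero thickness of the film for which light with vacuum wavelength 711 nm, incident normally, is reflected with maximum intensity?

Top surface (1.0 → 2.48): reflection off a higher-index medium gives a half-wave phase shift.
Bottom surface (2.48 → 1.52): reflection off a lower-index medium gives no phase shift.
Exactly one π shift → a net half-wave offset.
So the condition for constructive reflection is 2 n t = (m + ½) λ.
Minimum at m = 0: t = λ / (4 n) = 711 / (4 × 2.48) = 71.7 nm.

71.7 nm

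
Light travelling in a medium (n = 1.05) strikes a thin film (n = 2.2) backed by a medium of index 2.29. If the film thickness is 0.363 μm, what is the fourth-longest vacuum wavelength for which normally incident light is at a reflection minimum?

Ray reflecting at the top interface goes from n = 1.05 toward n = 2.2: a half-wave phase shift.
At the lower boundary (n = 2.2 to n = 2.29) the reflected ray undergoes a half-wave phase shift.
The two reflections carry the same phase change, so no net offset.
So the condition for destructive reflection is 2 n t = (m + ½) λ.
λ = 2 n t / (m + ½). The fourth-longest wavelength is m = 3: λ = 2 × 2.2 × 363 / 3.50 = 456 nm.

456 nm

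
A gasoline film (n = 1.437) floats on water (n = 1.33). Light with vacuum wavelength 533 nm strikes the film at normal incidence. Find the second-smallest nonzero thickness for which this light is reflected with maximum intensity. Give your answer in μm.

0.278 μm

Ray reflecting at the top interface goes from n = 1.0 toward n = 1.437: a half-wave phase shift.
Ray reflecting at the bottom interface goes from n = 1.437 toward n = 1.33: no phase shift.
Net: one phase inversion between the two reflected rays.
So the condition for constructive reflection is 2 n t = (m + ½) λ.
The second-smallest nonzero thickness corresponds to m = 1: t = (m + ½) λ / (2 n) = 1.50 × 533 / (2 × 1.437) = 278 nm.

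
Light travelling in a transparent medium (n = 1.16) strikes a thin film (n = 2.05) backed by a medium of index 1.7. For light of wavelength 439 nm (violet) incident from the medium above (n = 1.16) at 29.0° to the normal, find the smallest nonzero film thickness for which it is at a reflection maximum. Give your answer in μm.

0.0557 μm

At the upper boundary (n = 1.16 to n = 2.05) the reflected ray undergoes a half-wave phase shift.
Ray reflecting at the bottom interface goes from n = 2.05 toward n = 1.7: no phase shift.
Net: one phase inversion between the two reflected rays.
With one net inversion, constructive interference in reflection requires 2 n t cos θ_r = (m + ½) λ.
Snell's law: 1.16 sin 29.0° = 2.05 sin θ_r → sin θ_r = 0.274, cos θ_r = 0.962.
Minimum at m = 0: t = λ / (4 n cos θ_r) = 439 / (4 × 2.05 × 0.962) = 55.7 nm.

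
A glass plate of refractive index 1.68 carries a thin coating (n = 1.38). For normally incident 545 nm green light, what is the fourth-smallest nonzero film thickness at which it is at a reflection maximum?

Top surface (1.0 → 1.38): reflection off a higher-index medium gives a half-wave phase shift.
Ray reflecting at the bottom interface goes from n = 1.38 toward n = 1.68: a half-wave phase shift.
Zero or two π shifts → no net half-wave offset.
For bright reflection here: 2 n t = m λ.
The fourth-smallest nonzero thickness corresponds to m = 4: t = m λ / (2 n) = 4.00 × 545 / (2 × 1.38) = 790 nm.

790 nm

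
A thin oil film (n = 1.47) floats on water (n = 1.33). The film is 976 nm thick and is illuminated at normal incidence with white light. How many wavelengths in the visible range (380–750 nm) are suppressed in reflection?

4

At the upper boundary (n = 1.0 to n = 1.47) the reflected ray undergoes a half-wave phase shift.
Bottom surface (1.47 → 1.33): reflection off a lower-index medium gives no phase shift.
The two reflections differ by half a wavelength.
With one net inversion, destructive interference in reflection requires 2 n t = m λ.
λ = 2 n t / m = 2869 / m nm.
m=3: 956 nm (IR); m=4: 717 nm (visible); m=5: 574 nm (visible); m=6: 478 nm (visible); m=7: 410 nm (visible); m=8: 359 nm (UV).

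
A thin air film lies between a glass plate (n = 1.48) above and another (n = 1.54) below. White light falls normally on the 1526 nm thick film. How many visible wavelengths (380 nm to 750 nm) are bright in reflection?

Ray reflecting at the top interface goes from n = 1.48 toward n = 1.0: no phase shift.
Ray reflecting at the bottom interface goes from n = 1.0 toward n = 1.54: a half-wave phase shift.
The two reflections differ by half a wavelength.
With one net inversion, constructive interference in reflection requires 2 n t = (m + ½) λ.
λ = 2 n t / (m + ½) = 3052 / (m + ½) nm.
m=3: 872 nm (IR); m=4: 678 nm (visible); m=5: 555 nm (visible); m=6: 470 nm (visible); m=7: 407 nm (visible); m=8: 359 nm (UV).

4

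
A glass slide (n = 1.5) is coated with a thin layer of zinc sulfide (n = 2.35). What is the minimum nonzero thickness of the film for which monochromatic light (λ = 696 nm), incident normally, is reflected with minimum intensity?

148 nm

Top surface (1.0 → 2.35): reflection off a higher-index medium gives a half-wave phase shift.
At the lower boundary (n = 2.35 to n = 1.5) the reflected ray undergoes no phase shift.
The two reflections differ by half a wavelength.
With one net inversion, destructive interference in reflection requires 2 n t = m λ.
Minimum nonzero at m = 1: t = λ / (2 n) = 696 / (2 × 2.35) = 148 nm.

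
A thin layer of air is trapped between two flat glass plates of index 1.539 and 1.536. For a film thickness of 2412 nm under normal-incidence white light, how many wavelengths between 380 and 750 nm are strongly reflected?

Ray reflecting at the top interface goes from n = 1.539 toward n = 1.0: no phase shift.
At the lower boundary (n = 1.0 to n = 1.536) the reflected ray undergoes a half-wave phase shift.
Net: one phase inversion between the two reflected rays.
For bright reflection here: 2 n t = (m + ½) λ.
λ = 2 n t / (m + ½) = 4824 / (m + ½) nm.
m=5: 877 nm (IR); m=6: 742 nm (visible); m=7: 643 nm (visible); m=8: 568 nm (visible); m=9: 508 nm (visible); m=10: 459 nm (visible); m=11: 419 nm (visible); m=12: 386 nm (visible); m=13: 357 nm (UV).

7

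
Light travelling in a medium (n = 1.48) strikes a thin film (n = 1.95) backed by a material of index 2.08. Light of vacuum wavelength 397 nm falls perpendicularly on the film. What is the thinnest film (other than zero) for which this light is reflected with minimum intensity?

Ray reflecting at the top interface goes from n = 1.48 toward n = 1.95: a half-wave phase shift.
Ray reflecting at the bottom interface goes from n = 1.95 toward n = 2.08: a half-wave phase shift.
Net: no relative phase inversion (both shifts match).
So the condition for destructive reflection is 2 n t = (m + ½) λ.
Minimum at m = 0: t = λ / (4 n) = 397 / (4 × 1.95) = 50.9 nm.

50.9 nm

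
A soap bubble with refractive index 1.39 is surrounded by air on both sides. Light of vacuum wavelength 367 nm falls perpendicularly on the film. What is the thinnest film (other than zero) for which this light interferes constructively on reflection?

Ray reflecting at the top interface goes from n = 1.0 toward n = 1.39: a half-wave phase shift.
Bottom surface (1.39 → 1.0): reflection off a lower-index medium gives no phase shift.
The two reflections differ by half a wavelength.
With one net inversion, constructive interference in reflection requires 2 n t = (m + ½) λ.
Minimum at m = 0: t = λ / (4 n) = 367 / (4 × 1.39) = 66.0 nm.

66.0 nm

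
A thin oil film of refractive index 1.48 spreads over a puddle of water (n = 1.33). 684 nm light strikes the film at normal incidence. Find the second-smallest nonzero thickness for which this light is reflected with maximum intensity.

347 nm

Ray reflecting at the top interface goes from n = 1.0 toward n = 1.48: a half-wave phase shift.
At the lower boundary (n = 1.48 to n = 1.33) the reflected ray undergoes no phase shift.
The two reflections differ by half a wavelength.
For strong reflection here: 2 n t = (m + ½) λ.
The second-smallest nonzero thickness corresponds to m = 1: t = (m + ½) λ / (2 n) = 1.50 × 684 / (2 × 1.48) = 347 nm.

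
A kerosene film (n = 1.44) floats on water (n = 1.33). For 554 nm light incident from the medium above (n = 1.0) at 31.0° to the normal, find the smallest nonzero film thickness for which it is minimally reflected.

Ray reflecting at the top interface goes from n = 1.0 toward n = 1.44: a half-wave phase shift.
Bottom surface (1.44 → 1.33): reflection off a lower-index medium gives no phase shift.
The two reflections differ by half a wavelength.
With one net inversion, destructive interference in reflection requires 2 n t cos θ_r = m λ.
Snell's law: 1.0 sin 31.0° = 1.44 sin θ_r → sin θ_r = 0.358, cos θ_r = 0.934.
Minimum nonzero at m = 1: t = λ / (2 n cos θ_r) = 554 / (2 × 1.44 × 0.934) = 206 nm.

206 nm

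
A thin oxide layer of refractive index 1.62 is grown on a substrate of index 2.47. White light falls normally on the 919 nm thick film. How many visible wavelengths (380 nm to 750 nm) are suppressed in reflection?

At the upper boundary (n = 1.0 to n = 1.62) the reflected ray undergoes a half-wave phase shift.
At the lower boundary (n = 1.62 to n = 2.47) the reflected ray undergoes a half-wave phase shift.
Zero or two π shifts → no net half-wave offset.
For minimum reflection here: 2 n t = (m + ½) λ.
λ = 2 n t / (m + ½) = 2978 / (m + ½) nm.
m=3: 851 nm (IR); m=4: 662 nm (visible); m=5: 541 nm (visible); m=6: 458 nm (visible); m=7: 397 nm (visible); m=8: 350 nm (UV).

4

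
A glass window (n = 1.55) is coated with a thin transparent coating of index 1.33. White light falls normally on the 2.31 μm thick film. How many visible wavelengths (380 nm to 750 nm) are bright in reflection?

Ray reflecting at the top interface goes from n = 1.0 toward n = 1.33: a half-wave phase shift.
Ray reflecting at the bottom interface goes from n = 1.33 toward n = 1.55: a half-wave phase shift.
The two reflections carry the same phase change, so no net offset.
So the condition for constructive reflection is 2 n t = m λ.
λ = 2 n t / m = 6145 / m nm.
m=8: 768 nm (IR); m=9: 683 nm (visible); m=10: 614 nm (visible); m=11: 559 nm (visible); m=12: 512 nm (visible); m=13: 473 nm (visible); m=14: 439 nm (visible); m=15: 410 nm (visible); m=16: 384 nm (visible); m=17: 361 nm (UV).

8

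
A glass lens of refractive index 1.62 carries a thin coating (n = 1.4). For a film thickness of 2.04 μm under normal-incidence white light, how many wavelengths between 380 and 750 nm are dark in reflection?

7

Ray reflecting at the top interface goes from n = 1.0 toward n = 1.4: a half-wave phase shift.
Ray reflecting at the bottom interface goes from n = 1.4 toward n = 1.62: a half-wave phase shift.
Zero or two π shifts → no net half-wave offset.
So the condition for destructive reflection is 2 n t = (m + ½) λ.
λ = 2 n t / (m + ½) = 5712 / (m + ½) nm.
m=7: 762 nm (IR); m=8: 672 nm (visible); m=9: 601 nm (visible); m=10: 544 nm (visible); m=11: 497 nm (visible); m=12: 457 nm (visible); m=13: 423 nm (visible); m=14: 394 nm (visible); m=15: 369 nm (UV).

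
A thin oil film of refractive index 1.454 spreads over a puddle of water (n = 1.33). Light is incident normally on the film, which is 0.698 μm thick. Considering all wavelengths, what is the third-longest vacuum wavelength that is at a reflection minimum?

At the upper boundary (n = 1.0 to n = 1.454) the reflected ray undergoes a half-wave phase shift.
Ray reflecting at the bottom interface goes from n = 1.454 toward n = 1.33: no phase shift.
Exactly one π shift → a net half-wave offset.
So the condition for destructive reflection is 2 n t = m λ.
λ = 2 n t / m. The third-longest wavelength is m = 3: λ = 2 × 1.454 × 698 / 3.00 = 677 nm.

677 nm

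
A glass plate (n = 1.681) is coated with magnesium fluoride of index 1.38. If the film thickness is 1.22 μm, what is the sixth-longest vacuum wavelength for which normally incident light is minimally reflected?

At the upper boundary (n = 1.0 to n = 1.38) the reflected ray undergoes a half-wave phase shift.
Bottom surface (1.38 → 1.681): reflection off a higher-index medium gives a half-wave phase shift.
The two reflections carry the same phase change, so no net offset.
So the condition for destructive reflection is 2 n t = (m + ½) λ.
λ = 2 n t / (m + ½). The sixth-longest wavelength is m = 5: λ = 2 × 1.38 × 1220 / 5.50 = 612 nm.

612 nm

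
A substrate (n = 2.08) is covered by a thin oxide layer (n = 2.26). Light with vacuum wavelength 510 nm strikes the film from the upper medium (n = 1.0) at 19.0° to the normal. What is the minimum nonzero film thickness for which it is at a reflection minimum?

At the upper boundary (n = 1.0 to n = 2.26) the reflected ray undergoes a half-wave phase shift.
Bottom surface (2.26 → 2.08): reflection off a lower-index medium gives no phase shift.
Exactly one π shift → a net half-wave offset.
For weak reflection here: 2 n t cos θ_r = m λ.
Snell's law: 1.0 sin 19.0° = 2.26 sin θ_r → sin θ_r = 0.144, cos θ_r = 0.990.
Minimum nonzero at m = 1: t = λ / (2 n cos θ_r) = 510 / (2 × 2.26 × 0.990) = 114 nm.

114 nm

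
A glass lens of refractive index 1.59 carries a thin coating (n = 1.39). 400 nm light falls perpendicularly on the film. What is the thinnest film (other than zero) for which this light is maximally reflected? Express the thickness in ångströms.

1439 Å

Ray reflecting at the top interface goes from n = 1.0 toward n = 1.39: a half-wave phase shift.
Bottom surface (1.39 → 1.59): reflection off a higher-index medium gives a half-wave phase shift.
Net: no relative phase inversion (both shifts match).
For bright reflection here: 2 n t = m λ.
Minimum nonzero at m = 1: t = λ / (2 n) = 400 / (2 × 1.39) = 144 nm.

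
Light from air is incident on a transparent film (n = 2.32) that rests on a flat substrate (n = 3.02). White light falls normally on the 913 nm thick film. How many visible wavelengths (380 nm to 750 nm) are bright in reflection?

Top surface (1.0 → 2.32): reflection off a higher-index medium gives a half-wave phase shift.
At the lower boundary (n = 2.32 to n = 3.02) the reflected ray undergoes a half-wave phase shift.
Zero or two π shifts → no net half-wave offset.
With no net inversion, constructive interference in reflection requires 2 n t = m λ.
λ = 2 n t / m = 4236 / m nm.
m=5: 847 nm (IR); m=6: 706 nm (visible); m=7: 605 nm (visible); m=8: 530 nm (visible); m=9: 471 nm (visible); m=10: 424 nm (visible); m=11: 385 nm (visible); m=12: 353 nm (UV).

6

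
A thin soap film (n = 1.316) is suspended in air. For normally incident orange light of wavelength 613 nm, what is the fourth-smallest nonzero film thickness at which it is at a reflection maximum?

Ray reflecting at the top interface goes from n = 1.0 toward n = 1.316: a half-wave phase shift.
At the lower boundary (n = 1.316 to n = 1.0) the reflected ray undergoes no phase shift.
Net: one phase inversion between the two reflected rays.
With one net inversion, constructive interference in reflection requires 2 n t = (m + ½) λ.
The fourth-smallest nonzero thickness corresponds to m = 3: t = (m + ½) λ / (2 n) = 3.50 × 613 / (2 × 1.316) = 815 nm.

815 nm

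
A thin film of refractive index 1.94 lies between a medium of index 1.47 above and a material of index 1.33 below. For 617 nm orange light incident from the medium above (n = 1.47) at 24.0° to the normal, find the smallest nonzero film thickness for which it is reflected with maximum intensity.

At the upper boundary (n = 1.47 to n = 1.94) the reflected ray undergoes a half-wave phase shift.
At the lower boundary (n = 1.94 to n = 1.33) the reflected ray undergoes no phase shift.
Net: one phase inversion between the two reflected rays.
For maximum reflection here: 2 n t cos θ_r = (m + ½) λ.
Snell's law: 1.47 sin 24.0° = 1.94 sin θ_r → sin θ_r = 0.308, cos θ_r = 0.951.
Minimum at m = 0: t = λ / (4 n cos θ_r) = 617 / (4 × 1.94 × 0.951) = 83.6 nm.

83.6 nm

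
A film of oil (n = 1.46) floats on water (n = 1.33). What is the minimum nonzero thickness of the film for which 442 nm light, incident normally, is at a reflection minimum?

151 nm

Ray reflecting at the top interface goes from n = 1.0 toward n = 1.46: a half-wave phase shift.
Ray reflecting at the bottom interface goes from n = 1.46 toward n = 1.33: no phase shift.
Exactly one π shift → a net half-wave offset.
With one net inversion, destructive interference in reflection requires 2 n t = m λ.
Minimum nonzero at m = 1: t = λ / (2 n) = 442 / (2 × 1.46) = 151 nm.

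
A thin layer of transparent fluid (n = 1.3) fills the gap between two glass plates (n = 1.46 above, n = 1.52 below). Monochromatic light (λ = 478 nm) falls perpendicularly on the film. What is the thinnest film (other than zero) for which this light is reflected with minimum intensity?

184 nm

Ray reflecting at the top interface goes from n = 1.46 toward n = 1.3: no phase shift.
At the lower boundary (n = 1.3 to n = 1.52) the reflected ray undergoes a half-wave phase shift.
Net: one phase inversion between the two reflected rays.
So the condition for destructive reflection is 2 n t = m λ.
Minimum nonzero at m = 1: t = λ / (2 n) = 478 / (2 × 1.3) = 184 nm.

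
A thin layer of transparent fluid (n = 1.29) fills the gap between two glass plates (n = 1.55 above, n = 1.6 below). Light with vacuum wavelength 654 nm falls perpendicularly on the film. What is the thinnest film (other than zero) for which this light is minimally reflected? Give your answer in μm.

0.253 μm

Ray reflecting at the top interface goes from n = 1.55 toward n = 1.29: no phase shift.
At the lower boundary (n = 1.29 to n = 1.6) the reflected ray undergoes a half-wave phase shift.
The two reflections differ by half a wavelength.
So the condition for destructive reflection is 2 n t = m λ.
Minimum nonzero at m = 1: t = λ / (2 n) = 654 / (2 × 1.29) = 253 nm.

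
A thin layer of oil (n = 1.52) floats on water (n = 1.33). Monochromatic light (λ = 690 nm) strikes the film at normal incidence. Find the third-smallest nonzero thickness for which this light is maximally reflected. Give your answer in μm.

0.567 μm

Top surface (1.0 → 1.52): reflection off a higher-index medium gives a half-wave phase shift.
At the lower boundary (n = 1.52 to n = 1.33) the reflected ray undergoes no phase shift.
Net: one phase inversion between the two reflected rays.
For maximum reflection here: 2 n t = (m + ½) λ.
The third-smallest nonzero thickness corresponds to m = 2: t = (m + ½) λ / (2 n) = 2.50 × 690 / (2 × 1.52) = 567 nm.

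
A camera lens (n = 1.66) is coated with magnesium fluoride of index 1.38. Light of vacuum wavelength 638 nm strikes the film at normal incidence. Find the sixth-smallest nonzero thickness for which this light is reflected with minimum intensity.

Ray reflecting at the top interface goes from n = 1.0 toward n = 1.38: a half-wave phase shift.
Ray reflecting at the bottom interface goes from n = 1.38 toward n = 1.66: a half-wave phase shift.
Zero or two π shifts → no net half-wave offset.
For minimum reflection here: 2 n t = (m + ½) λ.
The sixth-smallest nonzero thickness corresponds to m = 5: t = (m + ½) λ / (2 n) = 5.50 × 638 / (2 × 1.38) = 1271 nm.

1271 nm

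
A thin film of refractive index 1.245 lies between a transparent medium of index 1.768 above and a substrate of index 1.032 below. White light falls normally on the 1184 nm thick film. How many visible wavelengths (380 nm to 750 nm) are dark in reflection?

At the upper boundary (n = 1.768 to n = 1.245) the reflected ray undergoes no phase shift.
Ray reflecting at the bottom interface goes from n = 1.245 toward n = 1.032: no phase shift.
The two reflections carry the same phase change, so no net offset.
For minimum reflection here: 2 n t = (m + ½) λ.
λ = 2 n t / (m + ½) = 2948 / (m + ½) nm.
m=3: 842 nm (IR); m=4: 655 nm (visible); m=5: 536 nm (visible); m=6: 454 nm (visible); m=7: 393 nm (visible); m=8: 347 nm (UV).

4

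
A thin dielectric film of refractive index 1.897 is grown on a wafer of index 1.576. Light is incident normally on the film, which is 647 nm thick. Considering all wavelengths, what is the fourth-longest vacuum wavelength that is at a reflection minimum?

614 nm

Top surface (1.0 → 1.897): reflection off a higher-index medium gives a half-wave phase shift.
Bottom surface (1.897 → 1.576): reflection off a lower-index medium gives no phase shift.
Exactly one π shift → a net half-wave offset.
With one net inversion, destructive interference in reflection requires 2 n t = m λ.
λ = 2 n t / m. The fourth-longest wavelength is m = 4: λ = 2 × 1.897 × 647 / 4.00 = 614 nm.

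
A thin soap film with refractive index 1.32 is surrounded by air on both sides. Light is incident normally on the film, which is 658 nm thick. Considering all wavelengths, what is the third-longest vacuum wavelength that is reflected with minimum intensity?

Ray reflecting at the top interface goes from n = 1.0 toward n = 1.32: a half-wave phase shift.
At the lower boundary (n = 1.32 to n = 1.0) the reflected ray undergoes no phase shift.
The two reflections differ by half a wavelength.
With one net inversion, destructive interference in reflection requires 2 n t = m λ.
λ = 2 n t / m. The third-longest wavelength is m = 3: λ = 2 × 1.32 × 658 / 3.00 = 579 nm.

579 nm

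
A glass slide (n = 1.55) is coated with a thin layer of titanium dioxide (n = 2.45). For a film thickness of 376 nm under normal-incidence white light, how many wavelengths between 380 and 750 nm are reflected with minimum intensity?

At the upper boundary (n = 1.0 to n = 2.45) the reflected ray undergoes a half-wave phase shift.
At the lower boundary (n = 2.45 to n = 1.55) the reflected ray undergoes no phase shift.
Exactly one π shift → a net half-wave offset.
So the condition for destructive reflection is 2 n t = m λ.
λ = 2 n t / m = 1842 / m nm.
m=2: 921 nm (IR); m=3: 614 nm (visible); m=4: 461 nm (visible); m=5: 368 nm (UV).

2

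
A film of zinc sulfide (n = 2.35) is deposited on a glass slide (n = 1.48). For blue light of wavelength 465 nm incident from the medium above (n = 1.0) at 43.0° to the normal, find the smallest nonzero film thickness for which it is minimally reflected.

103 nm

Ray reflecting at the top interface goes from n = 1.0 toward n = 2.35: a half-wave phase shift.
At the lower boundary (n = 2.35 to n = 1.48) the reflected ray undergoes no phase shift.
Exactly one π shift → a net half-wave offset.
With one net inversion, destructive interference in reflection requires 2 n t cos θ_r = m λ.
Snell's law: 1.0 sin 43.0° = 2.35 sin θ_r → sin θ_r = 0.290, cos θ_r = 0.957.
Minimum nonzero at m = 1: t = λ / (2 n cos θ_r) = 465 / (2 × 2.35 × 0.957) = 103 nm.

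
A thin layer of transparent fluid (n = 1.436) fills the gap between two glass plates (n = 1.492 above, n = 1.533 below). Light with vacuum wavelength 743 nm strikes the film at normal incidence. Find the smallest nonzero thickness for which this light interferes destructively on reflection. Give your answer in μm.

0.259 μm

At the upper boundary (n = 1.492 to n = 1.436) the reflected ray undergoes no phase shift.
Ray reflecting at the bottom interface goes from n = 1.436 toward n = 1.533: a half-wave phase shift.
Net: one phase inversion between the two reflected rays.
So the condition for destructive reflection is 2 n t = m λ.
The smallest nonzero thickness corresponds to m = 1: t = m λ / (2 n) = 1.00 × 743 / (2 × 1.436) = 259 nm.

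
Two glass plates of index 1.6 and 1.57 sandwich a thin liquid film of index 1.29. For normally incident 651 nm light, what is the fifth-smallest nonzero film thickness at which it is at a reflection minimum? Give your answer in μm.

1.26 μm

Top surface (1.6 → 1.29): reflection off a lower-index medium gives no phase shift.
Ray reflecting at the bottom interface goes from n = 1.29 toward n = 1.57: a half-wave phase shift.
Exactly one π shift → a net half-wave offset.
For weak reflection here: 2 n t = m λ.
The fifth-smallest nonzero thickness corresponds to m = 5: t = m λ / (2 n) = 5.00 × 651 / (2 × 1.29) = 1262 nm.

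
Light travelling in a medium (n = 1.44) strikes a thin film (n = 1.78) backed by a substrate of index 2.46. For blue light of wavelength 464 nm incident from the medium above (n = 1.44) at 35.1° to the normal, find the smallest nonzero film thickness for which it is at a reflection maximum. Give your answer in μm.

0.147 μm

Top surface (1.44 → 1.78): reflection off a higher-index medium gives a half-wave phase shift.
Bottom surface (1.78 → 2.46): reflection off a higher-index medium gives a half-wave phase shift.
Net: no relative phase inversion (both shifts match).
For bright reflection here: 2 n t cos θ_r = m λ.
Snell's law: 1.44 sin 35.1° = 1.78 sin θ_r → sin θ_r = 0.465, cos θ_r = 0.885.
Minimum nonzero at m = 1: t = λ / (2 n cos θ_r) = 464 / (2 × 1.78 × 0.885) = 147 nm.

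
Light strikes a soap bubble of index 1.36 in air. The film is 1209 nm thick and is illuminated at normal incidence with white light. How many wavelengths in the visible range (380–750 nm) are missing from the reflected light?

Ray reflecting at the top interface goes from n = 1.0 toward n = 1.36: a half-wave phase shift.
Ray reflecting at the bottom interface goes from n = 1.36 toward n = 1.0: no phase shift.
Exactly one π shift → a net half-wave offset.
So the condition for destructive reflection is 2 n t = m λ.
λ = 2 n t / m = 3288 / m nm.
m=4: 822 nm (IR); m=5: 658 nm (visible); m=6: 548 nm (visible); m=7: 470 nm (visible); m=8: 411 nm (visible); m=9: 365 nm (UV).

4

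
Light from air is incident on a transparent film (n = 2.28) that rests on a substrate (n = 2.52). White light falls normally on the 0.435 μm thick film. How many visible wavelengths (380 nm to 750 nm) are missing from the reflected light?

At the upper boundary (n = 1.0 to n = 2.28) the reflected ray undergoes a half-wave phase shift.
Ray reflecting at the bottom interface goes from n = 2.28 toward n = 2.52: a half-wave phase shift.
The two reflections carry the same phase change, so no net offset.
With no net inversion, destructive interference in reflection requires 2 n t = (m + ½) λ.
λ = 2 n t / (m + ½) = 1984 / (m + ½) nm.
m=2: 793 nm (IR); m=3: 567 nm (visible); m=4: 441 nm (visible); m=5: 361 nm (UV).

2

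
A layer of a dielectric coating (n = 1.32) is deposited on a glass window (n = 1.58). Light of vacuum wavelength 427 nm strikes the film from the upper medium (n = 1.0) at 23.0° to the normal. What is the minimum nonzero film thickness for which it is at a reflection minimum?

84.7 nm

At the upper boundary (n = 1.0 to n = 1.32) the reflected ray undergoes a half-wave phase shift.
Ray reflecting at the bottom interface goes from n = 1.32 toward n = 1.58: a half-wave phase shift.
Zero or two π shifts → no net half-wave offset.
For minimum reflection here: 2 n t cos θ_r = (m + ½) λ.
Snell's law: 1.0 sin 23.0° = 1.32 sin θ_r → sin θ_r = 0.296, cos θ_r = 0.955.
Minimum at m = 0: t = λ / (4 n cos θ_r) = 427 / (4 × 1.32 × 0.955) = 84.7 nm.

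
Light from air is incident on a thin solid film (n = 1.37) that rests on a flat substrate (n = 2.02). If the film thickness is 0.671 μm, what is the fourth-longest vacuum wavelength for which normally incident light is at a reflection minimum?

Ray reflecting at the top interface goes from n = 1.0 toward n = 1.37: a half-wave phase shift.
Ray reflecting at the bottom interface goes from n = 1.37 toward n = 2.02: a half-wave phase shift.
Zero or two π shifts → no net half-wave offset.
With no net inversion, destructive interference in reflection requires 2 n t = (m + ½) λ.
λ = 2 n t / (m + ½). The fourth-longest wavelength is m = 3: λ = 2 × 1.37 × 671 / 3.50 = 525 nm.

525 nm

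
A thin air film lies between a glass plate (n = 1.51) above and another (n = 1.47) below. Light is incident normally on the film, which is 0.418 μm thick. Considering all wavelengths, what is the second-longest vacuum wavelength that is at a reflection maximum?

Top surface (1.51 → 1.0): reflection off a lower-index medium gives no phase shift.
Bottom surface (1.0 → 1.47): reflection off a higher-index medium gives a half-wave phase shift.
Exactly one π shift → a net half-wave offset.
So the condition for constructive reflection is 2 n t = (m + ½) λ.
λ = 2 n t / (m + ½). The second-longest wavelength is m = 1: λ = 2 × 1.0 × 418 / 1.50 = 557 nm.

557 nm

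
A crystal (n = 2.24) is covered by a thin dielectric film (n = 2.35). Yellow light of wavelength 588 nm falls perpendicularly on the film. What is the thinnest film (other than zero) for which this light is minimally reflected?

125 nm

At the upper boundary (n = 1.0 to n = 2.35) the reflected ray undergoes a half-wave phase shift.
At the lower boundary (n = 2.35 to n = 2.24) the reflected ray undergoes no phase shift.
Exactly one π shift → a net half-wave offset.
For dark reflection here: 2 n t = m λ.
Minimum nonzero at m = 1: t = λ / (2 n) = 588 / (2 × 2.35) = 125 nm.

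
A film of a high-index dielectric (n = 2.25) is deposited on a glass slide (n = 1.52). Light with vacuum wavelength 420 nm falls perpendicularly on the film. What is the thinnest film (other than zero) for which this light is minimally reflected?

93.3 nm

At the upper boundary (n = 1.0 to n = 2.25) the reflected ray undergoes a half-wave phase shift.
Ray reflecting at the bottom interface goes from n = 2.25 toward n = 1.52: no phase shift.
Net: one phase inversion between the two reflected rays.
So the condition for destructive reflection is 2 n t = m λ.
Minimum nonzero at m = 1: t = λ / (2 n) = 420 / (2 × 2.25) = 93.3 nm.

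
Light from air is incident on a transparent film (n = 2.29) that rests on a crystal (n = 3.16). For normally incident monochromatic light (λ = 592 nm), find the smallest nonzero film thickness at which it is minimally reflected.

64.6 nm

Ray reflecting at the top interface goes from n = 1.0 toward n = 2.29: a half-wave phase shift.
Bottom surface (2.29 → 3.16): reflection off a higher-index medium gives a half-wave phase shift.
Zero or two π shifts → no net half-wave offset.
For dark reflection here: 2 n t = (m + ½) λ.
Minimum at m = 0: t = λ / (4 n) = 592 / (4 × 2.29) = 64.6 nm.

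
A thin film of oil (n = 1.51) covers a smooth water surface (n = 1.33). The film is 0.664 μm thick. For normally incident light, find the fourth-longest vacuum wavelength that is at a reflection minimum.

Top surface (1.0 → 1.51): reflection off a higher-index medium gives a half-wave phase shift.
Ray reflecting at the bottom interface goes from n = 1.51 toward n = 1.33: no phase shift.
Net: one phase inversion between the two reflected rays.
With one net inversion, destructive interference in reflection requires 2 n t = m λ.
λ = 2 n t / m. The fourth-longest wavelength is m = 4: λ = 2 × 1.51 × 664 / 4.00 = 501 nm.

501 nm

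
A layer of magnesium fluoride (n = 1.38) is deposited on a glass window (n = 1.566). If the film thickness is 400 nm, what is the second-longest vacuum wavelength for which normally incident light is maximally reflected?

Ray reflecting at the top interface goes from n = 1.0 toward n = 1.38: a half-wave phase shift.
Ray reflecting at the bottom interface goes from n = 1.38 toward n = 1.566: a half-wave phase shift.
Net: no relative phase inversion (both shifts match).
So the condition for constructive reflection is 2 n t = m λ.
λ = 2 n t / m. The second-longest wavelength is m = 2: λ = 2 × 1.38 × 400 / 2.00 = 552 nm.

552 nm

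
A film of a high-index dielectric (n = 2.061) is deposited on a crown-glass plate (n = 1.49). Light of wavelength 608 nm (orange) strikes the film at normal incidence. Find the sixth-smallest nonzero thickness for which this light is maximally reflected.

At the upper boundary (n = 1.0 to n = 2.061) the reflected ray undergoes a half-wave phase shift.
Bottom surface (2.061 → 1.49): reflection off a lower-index medium gives no phase shift.
Net: one phase inversion between the two reflected rays.
So the condition for constructive reflection is 2 n t = (m + ½) λ.
The sixth-smallest nonzero thickness corresponds to m = 5: t = (m + ½) λ / (2 n) = 5.50 × 608 / (2 × 2.061) = 811 nm.

811 nm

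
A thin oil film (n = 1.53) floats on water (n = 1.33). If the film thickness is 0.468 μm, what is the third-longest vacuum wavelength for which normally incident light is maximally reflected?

573 nm

Top surface (1.0 → 1.53): reflection off a higher-index medium gives a half-wave phase shift.
At the lower boundary (n = 1.53 to n = 1.33) the reflected ray undergoes no phase shift.
The two reflections differ by half a wavelength.
So the condition for constructive reflection is 2 n t = (m + ½) λ.
λ = 2 n t / (m + ½). The third-longest wavelength is m = 2: λ = 2 × 1.53 × 468 / 2.50 = 573 nm.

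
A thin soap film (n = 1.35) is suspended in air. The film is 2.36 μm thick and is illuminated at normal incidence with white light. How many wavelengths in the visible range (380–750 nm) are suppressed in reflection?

8

Ray reflecting at the top interface goes from n = 1.0 toward n = 1.35: a half-wave phase shift.
At the lower boundary (n = 1.35 to n = 1.0) the reflected ray undergoes no phase shift.
Net: one phase inversion between the two reflected rays.
With one net inversion, destructive interference in reflection requires 2 n t = m λ.
λ = 2 n t / m = 6372 / m nm.
m=8: 797 nm (IR); m=9: 708 nm (visible); m=10: 637 nm (visible); m=11: 579 nm (visible); m=12: 531 nm (visible); m=13: 490 nm (visible); m=14: 455 nm (visible); m=15: 425 nm (visible); m=16: 398 nm (visible); m=17: 375 nm (UV).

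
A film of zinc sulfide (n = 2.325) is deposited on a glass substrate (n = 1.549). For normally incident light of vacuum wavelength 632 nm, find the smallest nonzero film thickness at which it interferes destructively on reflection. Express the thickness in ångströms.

1359 Å

Top surface (1.0 → 2.325): reflection off a higher-index medium gives a half-wave phase shift.
Bottom surface (2.325 → 1.549): reflection off a lower-index medium gives no phase shift.
Exactly one π shift → a net half-wave offset.
With one net inversion, destructive interference in reflection requires 2 n t = m λ.
Minimum nonzero at m = 1: t = λ / (2 n) = 632 / (2 × 2.325) = 136 nm.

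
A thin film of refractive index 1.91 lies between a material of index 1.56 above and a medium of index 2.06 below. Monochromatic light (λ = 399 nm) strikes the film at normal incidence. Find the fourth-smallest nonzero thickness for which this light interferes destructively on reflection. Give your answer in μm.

0.366 μm

Top surface (1.56 → 1.91): reflection off a higher-index medium gives a half-wave phase shift.
Bottom surface (1.91 → 2.06): reflection off a higher-index medium gives a half-wave phase shift.
The two reflections carry the same phase change, so no net offset.
For minimum reflection here: 2 n t = (m + ½) λ.
The fourth-smallest nonzero thickness corresponds to m = 3: t = (m + ½) λ / (2 n) = 3.50 × 399 / (2 × 1.91) = 366 nm.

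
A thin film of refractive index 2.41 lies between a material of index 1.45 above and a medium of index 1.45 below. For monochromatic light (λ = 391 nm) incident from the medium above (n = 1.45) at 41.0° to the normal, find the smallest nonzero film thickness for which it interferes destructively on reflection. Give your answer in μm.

Top surface (1.45 → 2.41): reflection off a higher-index medium gives a half-wave phase shift.
At the lower boundary (n = 2.41 to n = 1.45) the reflected ray undergoes no phase shift.
Exactly one π shift → a net half-wave offset.
So the condition for destructive reflection is 2 n t cos θ_r = m λ.
Snell's law: 1.45 sin 41.0° = 2.41 sin θ_r → sin θ_r = 0.395, cos θ_r = 0.919.
Minimum nonzero at m = 1: t = λ / (2 n cos θ_r) = 391 / (2 × 2.41 × 0.919) = 88.3 nm.

0.0883 μm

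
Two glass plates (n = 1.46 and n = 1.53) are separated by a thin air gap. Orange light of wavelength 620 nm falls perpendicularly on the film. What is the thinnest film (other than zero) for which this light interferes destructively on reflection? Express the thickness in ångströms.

3100 Å

At the upper boundary (n = 1.46 to n = 1.0) the reflected ray undergoes no phase shift.
At the lower boundary (n = 1.0 to n = 1.53) the reflected ray undergoes a half-wave phase shift.
Net: one phase inversion between the two reflected rays.
With one net inversion, destructive interference in reflection requires 2 n t = m λ.
Minimum nonzero at m = 1: t = λ / (2 n) = 620 / (2 × 1.0) = 310 nm.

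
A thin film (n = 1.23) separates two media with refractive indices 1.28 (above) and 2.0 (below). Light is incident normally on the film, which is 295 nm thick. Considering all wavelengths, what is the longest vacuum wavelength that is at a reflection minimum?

At the upper boundary (n = 1.28 to n = 1.23) the reflected ray undergoes no phase shift.
Bottom surface (1.23 → 2.0): reflection off a higher-index medium gives a half-wave phase shift.
Net: one phase inversion between the two reflected rays.
So the condition for destructive reflection is 2 n t = m λ.
λ = 2 n t / m. The longest wavelength is m = 1: λ = 2 × 1.23 × 295 / 1.00 = 726 nm.

726 nm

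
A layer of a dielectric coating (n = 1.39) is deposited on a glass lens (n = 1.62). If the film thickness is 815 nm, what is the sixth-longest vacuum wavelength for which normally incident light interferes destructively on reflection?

Top surface (1.0 → 1.39): reflection off a higher-index medium gives a half-wave phase shift.
Bottom surface (1.39 → 1.62): reflection off a higher-index medium gives a half-wave phase shift.
Net: no relative phase inversion (both shifts match).
So the condition for destructive reflection is 2 n t = (m + ½) λ.
λ = 2 n t / (m + ½). The sixth-longest wavelength is m = 5: λ = 2 × 1.39 × 815 / 5.50 = 412 nm.

412 nm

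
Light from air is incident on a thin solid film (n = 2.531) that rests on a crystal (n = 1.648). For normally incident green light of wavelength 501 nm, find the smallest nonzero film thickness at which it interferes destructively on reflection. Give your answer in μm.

At the upper boundary (n = 1.0 to n = 2.531) the reflected ray undergoes a half-wave phase shift.
Ray reflecting at the bottom interface goes from n = 2.531 toward n = 1.648: no phase shift.
Net: one phase inversion between the two reflected rays.
With one net inversion, destructive interference in reflection requires 2 n t = m λ.
Minimum nonzero at m = 1: t = λ / (2 n) = 501 / (2 × 2.531) = 99.0 nm.

0.0990 μm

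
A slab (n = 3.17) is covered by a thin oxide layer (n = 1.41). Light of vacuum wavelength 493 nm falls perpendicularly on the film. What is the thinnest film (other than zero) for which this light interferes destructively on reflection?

Top surface (1.0 → 1.41): reflection off a higher-index medium gives a half-wave phase shift.
Bottom surface (1.41 → 3.17): reflection off a higher-index medium gives a half-wave phase shift.
Net: no relative phase inversion (both shifts match).
So the condition for destructive reflection is 2 n t = (m + ½) λ.
Minimum at m = 0: t = λ / (4 n) = 493 / (4 × 1.41) = 87.4 nm.

87.4 nm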